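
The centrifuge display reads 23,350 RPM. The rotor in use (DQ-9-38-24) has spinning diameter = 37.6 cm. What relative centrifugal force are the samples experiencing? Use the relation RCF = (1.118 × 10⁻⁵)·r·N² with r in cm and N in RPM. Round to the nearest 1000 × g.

r = 37.6 / 2 = 18.8 cm
RCF = 1.118 × 10⁻⁵ × 18.8 × (23350)² = 1.118 × 10⁻⁵ × 18.8 × 545,222,500 ≈ 114,597 × g

RCF ≈ 115000 x g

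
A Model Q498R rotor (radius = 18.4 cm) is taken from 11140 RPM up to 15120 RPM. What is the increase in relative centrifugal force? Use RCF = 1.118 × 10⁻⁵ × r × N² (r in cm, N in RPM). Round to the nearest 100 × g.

RCF₁ = 1.118 × 10⁻⁵ × 18.4 × (11140)² = 1.118 × 10⁻⁵ × 18.4 × 124,099,600 ≈ 25,528.8 × g
RCF₂ = 1.118 × 10⁻⁵ × 18.4 × (15120)² = 1.118 × 10⁻⁵ × 18.4 × 228,614,400 ≈ 47,028.7 × g
Increase = 47,028.7 − 25,528.8 = 21,499.9

21500 g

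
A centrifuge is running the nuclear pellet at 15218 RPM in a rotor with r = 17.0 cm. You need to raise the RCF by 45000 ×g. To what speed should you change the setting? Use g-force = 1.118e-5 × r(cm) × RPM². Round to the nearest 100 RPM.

N₂ ≈ 21600 RPM

Current RCF = 1.118 × 10⁻⁵ × 17 × (15218)² = 1.118 × 10⁻⁵ × 17 × 231,587,524 ≈ 44,015.5 × g
Target RCF = 44,015.5 + 45,000 = 89,015.5 × g
N² = 89,015.5 / (19.006 × 10⁻⁵) = 468,354,730
N ≈ √468,354,730 ≈ 21,641.5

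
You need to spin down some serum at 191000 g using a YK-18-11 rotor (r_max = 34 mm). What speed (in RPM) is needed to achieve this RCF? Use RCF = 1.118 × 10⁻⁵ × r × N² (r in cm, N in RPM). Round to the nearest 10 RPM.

N ≈ 70890 RPM

r = 34 mm = 3.4 cm
191,000 = 1.118 × 10⁻⁵ × 3.4 × N²
N² = 191,000 / (3.8012 × 10⁻⁵) = 5,024,729,033
N ≈ √5,024,729,033 ≈ 70,885.3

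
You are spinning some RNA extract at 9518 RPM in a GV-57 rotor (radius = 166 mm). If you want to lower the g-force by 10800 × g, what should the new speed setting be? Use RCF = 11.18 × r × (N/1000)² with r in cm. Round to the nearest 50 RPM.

N₂ ≈ 5700 RPM

r = 166 mm = 16.6 cm
Current RCF = 11.18 × 16.6 × (9.518)² = 11.18 × 16.6 × 90.592324 ≈ 16,812.8 × g
Target RCF = 16,812.8 − 10,800 = 6,012.8 × g
(N/1000)² = 6,012.8 / 185.588 = 32.39865
N = 1000 × √32.39865 ≈ 5,692.0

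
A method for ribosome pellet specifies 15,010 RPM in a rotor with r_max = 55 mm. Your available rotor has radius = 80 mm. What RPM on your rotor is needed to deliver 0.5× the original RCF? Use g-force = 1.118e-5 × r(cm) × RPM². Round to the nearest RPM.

≈ 8800 RPM

Original rotor: r = 55 mm = 5.5 cm
RCF_original = 1.118 × 10⁻⁵ × 5.5 × (15010)² = 1.118 × 10⁻⁵ × 5.5 × 225,300,100 ≈ 13,853.7 × g
Target RCF = 0.5 × 13,853.7 ≈ 6,926.9 × g
Your rotor: r = 80 mm = 8.0 cm
6,926.9 = 1.118 × 10⁻⁵ × 8 × N²
N² = 6,926.9 / (8.944 × 10⁻⁵) = 77,447,451
N ≈ √77,447,451 ≈ 8,800.4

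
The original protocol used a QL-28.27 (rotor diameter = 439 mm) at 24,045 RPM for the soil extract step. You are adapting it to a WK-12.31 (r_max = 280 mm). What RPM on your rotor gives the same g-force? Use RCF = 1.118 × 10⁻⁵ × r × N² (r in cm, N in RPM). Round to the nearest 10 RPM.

Original rotor: r = 439 mm / 2 = 219.5 mm = 21.95 cm
RCF_original = 1.118 × 10⁻⁵ × 21.95 × (24045)² = 1.118 × 10⁻⁵ × 21.95 × 578,162,025 ≈ 141,881.5 × g
Your rotor: r = 280 mm = 28.0 cm
141,881.5 = 1.118 × 10⁻⁵ × 28 × N²
N² = 141,881.5 / (31.304 × 10⁻⁵) = 453,237,605
N ≈ √453,237,605 ≈ 21,289.4

21290 RPM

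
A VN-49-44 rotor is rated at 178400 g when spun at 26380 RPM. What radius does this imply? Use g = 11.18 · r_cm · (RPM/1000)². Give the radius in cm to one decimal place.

22.9 cm

178400 = 11.18 × r × (26.38)²
r = 178400 / (11.18 × 695.9044) = 178400 / 7780.211 ≈ 22.930 cm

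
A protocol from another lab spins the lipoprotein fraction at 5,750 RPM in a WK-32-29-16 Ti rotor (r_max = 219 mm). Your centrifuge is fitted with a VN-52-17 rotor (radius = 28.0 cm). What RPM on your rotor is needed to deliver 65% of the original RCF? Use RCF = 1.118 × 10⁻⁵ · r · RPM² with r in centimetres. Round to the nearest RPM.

≈ 4100 RPM

Original rotor: r = 219 mm = 21.9 cm
RCF_original = 1.118 × 10⁻⁵ × 21.9 × (5750)² = 1.118 × 10⁻⁵ × 21.9 × 33,062,500 ≈ 8,095.1 × g
Target RCF = 0.65 × 8,095.1 ≈ 5,261.8 × g
5,261.8 = 1.118 × 10⁻⁵ × 28 × N²
N² = 5,261.8 / (31.304 × 10⁻⁵) = 16,808,715
N ≈ √16,808,715 ≈ 4,099.8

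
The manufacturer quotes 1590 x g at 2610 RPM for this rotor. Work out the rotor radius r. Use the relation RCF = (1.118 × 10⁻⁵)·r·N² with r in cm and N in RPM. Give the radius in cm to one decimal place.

1590 = 1.118 × 10⁻⁵ × r × (2610)²
r = 1590 / (1.118 × 10⁻⁵ × 6,812,100) = 1590 / 76.15928 ≈ 20.877 cm

20.9 cm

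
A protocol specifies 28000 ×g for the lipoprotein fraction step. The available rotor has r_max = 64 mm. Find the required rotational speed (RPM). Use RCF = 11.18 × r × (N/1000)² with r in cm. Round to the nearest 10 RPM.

19780 RPM

r = 64 mm = 6.4 cm
RCF = 11.18 × r × (N/1000)²
28,000 = 11.18 × 6.4 × (N/1000)²
(N/1000)² = 28,000 / 71.552 = 391.3238
N = 1000 × √391.3238 ≈ 19,781.9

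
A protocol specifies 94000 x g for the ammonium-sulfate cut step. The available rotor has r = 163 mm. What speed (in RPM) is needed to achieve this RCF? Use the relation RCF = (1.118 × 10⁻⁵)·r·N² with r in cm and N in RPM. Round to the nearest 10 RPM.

r = 163 mm = 16.3 cm
RCF = 1.118 × 10⁻⁵ × r × N²
94,000 = 1.118 × 10⁻⁵ × 16.3 × N²
N² = 94,000 / (18.2234 × 10⁻⁵) = 515,820,319
N ≈ √515,820,319 ≈ 22,711.7

22710 RPM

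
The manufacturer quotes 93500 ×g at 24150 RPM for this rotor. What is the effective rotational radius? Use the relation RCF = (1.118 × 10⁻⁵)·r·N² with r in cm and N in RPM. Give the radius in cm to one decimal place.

r ≈ 14.3 cm

93500 = 1.118 × 10⁻⁵ × r × (24150)²
r = 93500 / (1.118 × 10⁻⁵ × 583,222,500) = 93500 / 6520.428 ≈ 14.340 cm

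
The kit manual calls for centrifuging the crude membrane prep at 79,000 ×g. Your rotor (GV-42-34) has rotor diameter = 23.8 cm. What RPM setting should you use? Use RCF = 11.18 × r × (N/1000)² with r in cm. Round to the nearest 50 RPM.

r = 23.8 / 2 = 11.9 cm
79,000 = 11.18 × 11.9 × (N/1000)²
(N/1000)² = 79,000 / 133.042 = 593.7974
N = 1000 × √593.7974 ≈ 24,368.0

24350 RPM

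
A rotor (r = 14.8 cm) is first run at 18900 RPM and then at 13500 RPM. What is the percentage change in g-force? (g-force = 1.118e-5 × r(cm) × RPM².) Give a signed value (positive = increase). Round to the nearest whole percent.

RCF ∝ N², so the ratio is (13500/18900)² = (0.714286)² = 0.5102.
Change = 0.5102 − 1 = -0.4898 → -49.0%.

-49%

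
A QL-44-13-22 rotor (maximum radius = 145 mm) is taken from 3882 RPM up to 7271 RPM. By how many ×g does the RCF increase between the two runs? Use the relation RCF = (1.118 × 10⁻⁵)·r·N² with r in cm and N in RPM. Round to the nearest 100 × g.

r = 145 mm = 14.5 cm
RCF₁ = 1.118 × 10⁻⁵ × 14.5 × (3882)² = 1.118 × 10⁻⁵ × 14.5 × 15,069,924 ≈ 2,443 × g
RCF₂ = 1.118 × 10⁻⁵ × 14.5 × (7271)² = 1.118 × 10⁻⁵ × 14.5 × 52,867,441 ≈ 8,570.3 × g
Increase = 8,570.3 − 2,443 = 6,127.3

6100 ×g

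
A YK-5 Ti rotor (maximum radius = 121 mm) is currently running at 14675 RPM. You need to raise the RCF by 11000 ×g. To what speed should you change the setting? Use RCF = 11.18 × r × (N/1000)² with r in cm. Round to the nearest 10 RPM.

17220 RPM

r = 121 mm = 12.1 cm
Current RCF = 11.18 × 12.1 × (14.675)² = 11.18 × 12.1 × 215.355625 ≈ 29,132.9 × g
Target RCF = 29,132.9 + 11,000 = 40,132.9 × g
(N/1000)² = 40,132.9 / 135.278 = 296.6698
N = 1000 × √296.6698 ≈ 17,224.1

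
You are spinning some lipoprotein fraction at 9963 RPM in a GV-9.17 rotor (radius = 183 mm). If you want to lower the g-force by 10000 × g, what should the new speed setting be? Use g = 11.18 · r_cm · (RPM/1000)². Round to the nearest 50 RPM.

7100 RPM

r = 183 mm = 18.3 cm
Current RCF = 11.18 × 18.3 × (9.963)² = 11.18 × 18.3 × 99.261369 ≈ 20,308.3 × g
Target RCF = 20,308.3 − 10,000 = 10,308.3 × g
(N/1000)² = 10,308.3 / 204.594 = 50.38418
N = 1000 × √50.38418 ≈ 7,098.2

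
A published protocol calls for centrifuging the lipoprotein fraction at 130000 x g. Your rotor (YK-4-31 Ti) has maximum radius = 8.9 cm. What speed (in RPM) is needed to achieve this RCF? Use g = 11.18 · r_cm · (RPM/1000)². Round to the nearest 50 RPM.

130,000 = 11.18 × 8.9 × (N/1000)²
(N/1000)² = 130,000 / 99.502 = 1306.506
N = 1000 × √1306.506 ≈ 36,145.6

36150 RPM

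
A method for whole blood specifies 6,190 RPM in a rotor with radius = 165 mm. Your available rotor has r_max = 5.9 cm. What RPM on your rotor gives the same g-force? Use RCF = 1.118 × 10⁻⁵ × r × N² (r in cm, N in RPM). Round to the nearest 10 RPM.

Original rotor: r = 165 mm = 16.5 cm
RCF = 1.118 × 10⁻⁵ × r × N²
RCF_original = 1.118 × 10⁻⁵ × 16.5 × (6190)² = 1.118 × 10⁻⁵ × 16.5 × 38,316,100 ≈ 7,068.2 × g
7,068.2 = 1.118 × 10⁻⁵ × 5.9 × N²
N² = 7,068.2 / (6.5962 × 10⁻⁵) = 107,155,635
N ≈ √107,155,635 ≈ 10,351.6

10350 RPM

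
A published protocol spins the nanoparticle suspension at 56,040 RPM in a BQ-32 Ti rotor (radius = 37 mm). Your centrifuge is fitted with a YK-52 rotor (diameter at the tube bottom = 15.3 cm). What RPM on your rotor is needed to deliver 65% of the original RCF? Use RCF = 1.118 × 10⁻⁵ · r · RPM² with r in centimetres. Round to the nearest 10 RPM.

31420 RPM

Original rotor: r = 37 mm = 3.7 cm
RCF_original = 1.118 × 10⁻⁵ × 3.7 × (56040)² = 1.118 × 10⁻⁵ × 3.7 × 3,140,481,600 ≈ 129,909.2 × g
Target RCF = 0.65 × 129,909.2 ≈ 84,441 × g
Your rotor: r = 15.3 / 2 = 7.65 cm
84,441 = 1.118 × 10⁻⁵ × 7.65 × N²
N² = 84,441 / (8.5527 × 10⁻⁵) = 987,302,255
N ≈ √987,302,255 ≈ 31,421.4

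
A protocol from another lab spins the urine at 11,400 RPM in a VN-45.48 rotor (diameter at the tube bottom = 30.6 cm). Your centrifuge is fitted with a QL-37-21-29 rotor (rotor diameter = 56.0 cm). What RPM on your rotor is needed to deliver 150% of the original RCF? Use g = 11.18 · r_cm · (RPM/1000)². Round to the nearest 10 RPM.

Original rotor: r = 30.6 / 2 = 15.3 cm
RCF_original = 11.18 × 15.3 × (11.4)² = 11.18 × 15.3 × 129.96 ≈ 22,230.2 × g
Target RCF = 1.5 × 22,230.2 ≈ 33,345.3 × g
Your rotor: r = 56.0 / 2 = 28 cm
33,345.3 = 11.18 × 28 × (N/1000)²
(N/1000)² = 33,345.3 / 313.04 = 106.5209
N = 1000 × √106.5209 ≈ 10,320.9

10320 RPM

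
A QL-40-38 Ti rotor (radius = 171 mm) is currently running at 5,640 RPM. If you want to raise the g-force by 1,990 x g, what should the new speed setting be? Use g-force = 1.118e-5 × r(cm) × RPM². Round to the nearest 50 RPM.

r = 171 mm = 17.1 cm
Current RCF = 1.118 × 10⁻⁵ × 17.1 × (5640)² = 1.118 × 10⁻⁵ × 17.1 × 31,809,600 ≈ 6,081.3 × g
Target RCF = 6,081.3 + 1,990 = 8,071.3 × g
N² = 8,071.3 / (19.1178 × 10⁻⁵) = 42,218,770
N ≈ √42,218,770 ≈ 6,497.6

6500 RPM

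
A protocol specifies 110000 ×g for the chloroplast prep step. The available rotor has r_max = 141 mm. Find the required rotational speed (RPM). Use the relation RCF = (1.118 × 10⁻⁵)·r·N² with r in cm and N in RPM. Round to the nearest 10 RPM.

r = 141 mm = 14.1 cm
RCF = 1.118 × 10⁻⁵ × r × N²
110,000 = 1.118 × 10⁻⁵ × 14.1 × N²
N² = 110,000 / (15.7638 × 10⁻⁵) = 697,801,292
N ≈ √697,801,292 ≈ 26,415.9

N ≈ 26420 RPM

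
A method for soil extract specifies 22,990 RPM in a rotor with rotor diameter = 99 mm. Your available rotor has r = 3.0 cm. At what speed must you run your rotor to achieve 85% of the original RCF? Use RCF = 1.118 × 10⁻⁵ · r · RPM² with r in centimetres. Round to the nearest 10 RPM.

≈ 27230 RPM

Original rotor: r = 99 mm / 2 = 49.5 mm = 4.95 cm
RCF_original = 1.118 × 10⁻⁵ × 4.95 × (22990)² = 1.118 × 10⁻⁵ × 4.95 × 528,540,100 ≈ 29,249.9 × g
Target RCF = 0.85 × 29,249.9 ≈ 24,862.4 × g
24,862.4 = 1.118 × 10⁻⁵ × 3 × N²
N² = 24,862.4 / (3.354 × 10⁻⁵) = 741,276,088
N ≈ √741,276,088 ≈ 27,226.4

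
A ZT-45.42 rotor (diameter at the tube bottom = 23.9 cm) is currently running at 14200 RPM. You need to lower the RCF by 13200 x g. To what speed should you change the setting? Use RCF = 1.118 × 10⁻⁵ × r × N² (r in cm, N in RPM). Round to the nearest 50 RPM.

≈ 10150 RPM

r = 23.9 / 2 = 11.95 cm
Current RCF = 1.118 × 10⁻⁵ × 11.95 × (14200)² = 1.118 × 10⁻⁵ × 11.95 × 201,640,000 ≈ 26,939.3 × g
Target RCF = 26,939.3 − 13,200 = 13,739.3 × g
N² = 13,739.3 / (13.3601 × 10⁻⁵) = 102,838,302
N ≈ √102,838,302 ≈ 10,140.9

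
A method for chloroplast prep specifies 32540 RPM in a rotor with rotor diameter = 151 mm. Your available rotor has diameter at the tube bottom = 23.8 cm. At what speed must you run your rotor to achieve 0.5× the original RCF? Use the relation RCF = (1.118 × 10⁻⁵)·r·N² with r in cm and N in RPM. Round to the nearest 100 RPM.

Original rotor: r = 151 mm / 2 = 75.5 mm = 7.55 cm
RCF_original = 1.118 × 10⁻⁵ × 7.55 × (32540)² = 1.118 × 10⁻⁵ × 7.55 × 1,058,851,600 ≈ 89,376.6 × g
Target RCF = 0.5 × 89,376.6 ≈ 44,688.3 × g
Your rotor: r = 23.8 / 2 = 11.9 cm
44,688.3 = 1.118 × 10⁻⁵ × 11.9 × N²
N² = 44,688.3 / (13.3042 × 10⁻⁵) = 335,896,183
N ≈ √335,896,183 ≈ 18,327.5

18300 RPM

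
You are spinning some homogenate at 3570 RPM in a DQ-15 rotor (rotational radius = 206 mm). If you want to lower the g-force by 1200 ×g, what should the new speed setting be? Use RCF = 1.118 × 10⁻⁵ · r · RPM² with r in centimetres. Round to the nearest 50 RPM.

≈ 2750 RPM

r = 206 mm = 20.6 cm
Current RCF = 1.118 × 10⁻⁵ × 20.6 × (3570)² = 1.118 × 10⁻⁵ × 20.6 × 12,744,900 ≈ 2,935.3 × g
Target RCF = 2,935.3 − 1,200 = 1,735.3 × g
N² = 1,735.3 / (23.0308 × 10⁻⁵) = 7,534,693
N ≈ √7,534,693 ≈ 2,744.9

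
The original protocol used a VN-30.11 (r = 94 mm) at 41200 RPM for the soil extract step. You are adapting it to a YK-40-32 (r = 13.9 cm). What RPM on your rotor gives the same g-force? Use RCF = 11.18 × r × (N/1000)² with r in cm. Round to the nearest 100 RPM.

33900 RPM

Original rotor: r = 94 mm = 9.4 cm
RCF_original = 11.18 × 9.4 × (41.2)² = 11.18 × 9.4 × 1,697.44 ≈ 178,387.4 × g
178,387.4 = 11.18 × 13.9 × (N/1000)²
(N/1000)² = 178,387.4 / 155.402 = 1147.909
N = 1000 × √1147.909 ≈ 33,880.8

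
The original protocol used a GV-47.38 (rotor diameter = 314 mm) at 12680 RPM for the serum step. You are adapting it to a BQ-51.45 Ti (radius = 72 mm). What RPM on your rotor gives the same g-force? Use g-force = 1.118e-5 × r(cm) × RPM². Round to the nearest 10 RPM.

18720 RPM

Original rotor: r = 314 mm / 2 = 157 mm = 15.7 cm
RCF = 1.118 × 10⁻⁵ × r × N²
RCF_original = 1.118 × 10⁻⁵ × 15.7 × (12680)² = 1.118 × 10⁻⁵ × 15.7 × 160,782,400 ≈ 28,221.5 × g
Your rotor: r = 72 mm = 7.2 cm
28,221.5 = 1.118 × 10⁻⁵ × 7.2 × N²
N² = 28,221.5 / (8.0496 × 10⁻⁵) = 350,595,061
N ≈ √350,595,061 ≈ 18,724.2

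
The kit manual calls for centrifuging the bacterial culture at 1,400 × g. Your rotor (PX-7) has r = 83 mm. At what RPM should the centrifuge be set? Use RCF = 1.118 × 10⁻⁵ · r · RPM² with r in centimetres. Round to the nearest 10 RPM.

≈ 3880 RPM

r = 83 mm = 8.3 cm
RCF = 1.118 × 10⁻⁵ × r × N²
1,400 = 1.118 × 10⁻⁵ × 8.3 × N²
N² = 1,400 / (9.2794 × 10⁻⁵) = 15,087,182
N ≈ √15,087,182 ≈ 3,884.2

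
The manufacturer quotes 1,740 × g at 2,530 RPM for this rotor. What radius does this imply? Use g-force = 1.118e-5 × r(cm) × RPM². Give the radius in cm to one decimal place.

≈ 24.3 cm

1740 = 1.118 × 10⁻⁵ × r × (2530)²
r = 1740 / (1.118 × 10⁻⁵ × 6,400,900) = 1740 / 71.56206 ≈ 24.315 cm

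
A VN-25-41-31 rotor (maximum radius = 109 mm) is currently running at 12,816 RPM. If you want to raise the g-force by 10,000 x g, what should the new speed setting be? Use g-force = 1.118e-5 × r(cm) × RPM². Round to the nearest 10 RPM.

r = 109 mm = 10.9 cm
Current RCF = 1.118 × 10⁻⁵ × 10.9 × (12816)² = 1.118 × 10⁻⁵ × 10.9 × 164,249,856 ≈ 20,015.8 × g
Target RCF = 20,015.8 + 10,000 = 30,015.8 × g
N² = 30,015.8 / (12.1862 × 10⁻⁵) = 246,309,760
N ≈ √246,309,760 ≈ 15,694.3

≈ 15690 RPM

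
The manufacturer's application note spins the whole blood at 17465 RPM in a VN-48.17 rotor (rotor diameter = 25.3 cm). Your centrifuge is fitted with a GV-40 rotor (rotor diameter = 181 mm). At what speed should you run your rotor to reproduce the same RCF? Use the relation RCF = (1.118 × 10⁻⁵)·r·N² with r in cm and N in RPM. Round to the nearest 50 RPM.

Original rotor: r = 25.3 / 2 = 12.65 cm
RCF_original = 1.118 × 10⁻⁵ × 12.65 × (17465)² = 1.118 × 10⁻⁵ × 12.65 × 305,026,225 ≈ 43,138.9 × g
Your rotor: r = 181 mm / 2 = 90.5 mm = 9.05 cm
43,138.9 = 1.118 × 10⁻⁵ × 9.05 × N²
N² = 43,138.9 / (10.1179 × 10⁻⁵) = 426,362,190
N ≈ √426,362,190 ≈ 20,648.5

≈ 20650 RPM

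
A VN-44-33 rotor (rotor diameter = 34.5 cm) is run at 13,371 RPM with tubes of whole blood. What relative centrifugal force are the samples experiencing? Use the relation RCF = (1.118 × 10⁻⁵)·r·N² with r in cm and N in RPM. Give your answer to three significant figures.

RCF ≈ 34500 x g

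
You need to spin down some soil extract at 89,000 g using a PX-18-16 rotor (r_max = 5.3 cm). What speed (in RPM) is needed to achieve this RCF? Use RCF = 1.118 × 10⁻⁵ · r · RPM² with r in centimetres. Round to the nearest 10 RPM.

89,000 = 1.118 × 10⁻⁵ × 5.3 × N²
N² = 89,000 / (5.9254 × 10⁻⁵) = 1,502,008,303
N ≈ √1,502,008,303 ≈ 38,755.8

≈ 38760 RPM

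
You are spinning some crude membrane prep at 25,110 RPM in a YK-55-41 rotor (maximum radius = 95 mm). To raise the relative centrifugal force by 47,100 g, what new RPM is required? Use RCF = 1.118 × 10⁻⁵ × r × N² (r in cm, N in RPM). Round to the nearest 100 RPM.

N₂ ≈ 32800 RPM

r = 95 mm = 9.5 cm
Current RCF = 1.118 × 10⁻⁵ × 9.5 × (25110)² = 1.118 × 10⁻⁵ × 9.5 × 630,512,100 ≈ 66,966.7 × g
Target RCF = 66,966.7 + 47,100 = 114,066.7 × g
N² = 114,066.7 / (10.621 × 10⁻⁵) = 1,073,973,261
N ≈ √1,073,973,261 ≈ 32,771.5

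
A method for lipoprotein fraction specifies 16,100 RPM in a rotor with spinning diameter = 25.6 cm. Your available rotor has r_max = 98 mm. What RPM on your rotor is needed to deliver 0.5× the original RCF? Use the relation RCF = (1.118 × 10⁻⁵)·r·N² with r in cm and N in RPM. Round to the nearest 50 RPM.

≈ 13000 RPM

Original rotor: r = 25.6 / 2 = 12.8 cm
RCF = 1.118 × 10⁻⁵ × r × N²
RCF_original = 1.118 × 10⁻⁵ × 12.8 × (16100)² = 1.118 × 10⁻⁵ × 12.8 × 259,210,000 ≈ 37,094 × g
Target RCF = 0.5 × 37,094 ≈ 18,547 × g
Your rotor: r = 98 mm = 9.8 cm
18,547 = 1.118 × 10⁻⁵ × 9.8 × N²
N² = 18,547 / (10.9564 × 10⁻⁵) = 169,280,055
N ≈ √169,280,055 ≈ 13,010.8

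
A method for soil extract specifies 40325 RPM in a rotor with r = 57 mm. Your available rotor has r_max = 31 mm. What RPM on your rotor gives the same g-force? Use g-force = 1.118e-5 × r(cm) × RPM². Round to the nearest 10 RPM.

Original rotor: r = 57 mm = 5.7 cm
RCF_original = 1.118 × 10⁻⁵ × 5.7 × (40325)² = 1.118 × 10⁻⁵ × 5.7 × 1,626,105,625 ≈ 103,625.2 × g
Your rotor: r = 31 mm = 3.1 cm
103,625.2 = 1.118 × 10⁻⁵ × 3.1 × N²
N² = 103,625.2 / (3.4658 × 10⁻⁵) = 2,989,935,946
N ≈ √2,989,935,946 ≈ 54,680.3

≈ 54680 RPM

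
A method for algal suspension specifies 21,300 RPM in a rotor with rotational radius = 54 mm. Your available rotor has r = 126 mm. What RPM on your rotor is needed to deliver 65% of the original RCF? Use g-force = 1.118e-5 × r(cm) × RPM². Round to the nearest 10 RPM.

11240 RPM

Original rotor: r = 54 mm = 5.4 cm
RCF = 1.118 × 10⁻⁵ × r × N²
RCF_original = 1.118 × 10⁻⁵ × 5.4 × (21300)² = 1.118 × 10⁻⁵ × 5.4 × 453,690,000 ≈ 27,390.2 × g
Target RCF = 0.65 × 27,390.2 ≈ 17,803.6 × g
Your rotor: r = 126 mm = 12.6 cm
17,803.6 = 1.118 × 10⁻⁵ × 12.6 × N²
N² = 17,803.6 / (14.0868 × 10⁻⁵) = 126,384,985
N ≈ √126,384,985 ≈ 11,242.1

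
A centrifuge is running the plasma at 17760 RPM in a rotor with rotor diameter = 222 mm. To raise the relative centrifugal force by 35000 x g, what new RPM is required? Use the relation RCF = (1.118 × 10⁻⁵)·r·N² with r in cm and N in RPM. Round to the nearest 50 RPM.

N₂ ≈ 24450 RPM

r = 222 mm / 2 = 111 mm = 11.1 cm
Current RCF = 1.118 × 10⁻⁵ × 11.1 × (17760)² = 1.118 × 10⁻⁵ × 11.1 × 315,417,600 ≈ 39,142.7 × g
Target RCF = 39,142.7 + 35,000 = 74,142.7 × g
N² = 74,142.7 / (12.4098 × 10⁻⁵) = 597,452,820
N ≈ √597,452,820 ≈ 24,442.8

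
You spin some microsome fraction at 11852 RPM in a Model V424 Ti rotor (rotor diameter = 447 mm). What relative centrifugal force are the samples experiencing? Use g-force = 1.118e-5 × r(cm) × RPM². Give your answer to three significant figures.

r = 447 mm / 2 = 223.5 mm = 22.35 cm
RCF = 1.118 × 10⁻⁵ × r × N²
RCF = 1.118 × 10⁻⁵ × 22.35 × (11852)² = 1.118 × 10⁻⁵ × 22.35 × 140,469,904 ≈ 35,099.6 × g

RCF ≈ 35100 × g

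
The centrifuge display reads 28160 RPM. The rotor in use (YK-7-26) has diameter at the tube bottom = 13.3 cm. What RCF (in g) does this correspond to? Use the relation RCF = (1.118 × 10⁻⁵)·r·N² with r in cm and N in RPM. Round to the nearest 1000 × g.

r = 13.3 / 2 = 6.65 cm
RCF = 1.118 × 10⁻⁵ × 6.65 × (28160)² = 1.118 × 10⁻⁵ × 6.65 × 792,985,600 ≈ 58,956.1 × g

≈ 59000 g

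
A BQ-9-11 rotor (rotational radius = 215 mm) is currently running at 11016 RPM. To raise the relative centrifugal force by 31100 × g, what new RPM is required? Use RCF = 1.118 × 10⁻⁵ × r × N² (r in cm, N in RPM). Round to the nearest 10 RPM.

r = 215 mm = 21.5 cm
Current RCF = 1.118 × 10⁻⁵ × 21.5 × (11016)² = 1.118 × 10⁻⁵ × 21.5 × 121,352,256 ≈ 29,169.4 × g
Target RCF = 29,169.4 + 31,100 = 60,269.4 × g
N² = 60,269.4 / (24.037 × 10⁻⁵) = 250,735,949
N ≈ √250,735,949 ≈ 15,834.6

≈ 15830 RPM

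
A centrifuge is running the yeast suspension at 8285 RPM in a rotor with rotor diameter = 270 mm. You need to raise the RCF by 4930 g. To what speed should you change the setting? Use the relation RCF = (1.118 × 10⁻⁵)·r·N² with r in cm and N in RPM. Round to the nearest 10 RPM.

r = 270 mm / 2 = 135 mm = 13.5 cm
Current RCF = 1.118 × 10⁻⁵ × 13.5 × (8285)² = 1.118 × 10⁻⁵ × 13.5 × 68,641,225 ≈ 10,360 × g
Target RCF = 10,360 + 4,930 = 15,290 × g
N² = 15,290 / (15.093 × 10⁻⁵) = 101,305,241
N ≈ √101,305,241 ≈ 10,065.1

≈ 10070 RPM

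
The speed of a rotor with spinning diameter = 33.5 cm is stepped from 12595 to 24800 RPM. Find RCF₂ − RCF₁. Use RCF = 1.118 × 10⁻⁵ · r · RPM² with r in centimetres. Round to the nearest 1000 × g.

r = 33.5 / 2 = 16.75 cm
RCF₁ = 1.118 × 10⁻⁵ × 16.75 × (12595)² = 1.118 × 10⁻⁵ × 16.75 × 158,634,025 ≈ 29,706.6 × g
RCF₂ = 1.118 × 10⁻⁵ × 16.75 × (24800)² = 1.118 × 10⁻⁵ × 16.75 × 615,040,000 ≈ 115,175.5 × g
Increase = 115,175.5 − 29,706.6 = 85,468.9

85000 g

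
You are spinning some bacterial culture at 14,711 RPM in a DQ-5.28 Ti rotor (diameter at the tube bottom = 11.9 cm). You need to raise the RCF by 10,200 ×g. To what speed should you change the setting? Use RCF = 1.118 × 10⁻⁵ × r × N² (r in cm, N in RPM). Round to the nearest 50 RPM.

19250 RPM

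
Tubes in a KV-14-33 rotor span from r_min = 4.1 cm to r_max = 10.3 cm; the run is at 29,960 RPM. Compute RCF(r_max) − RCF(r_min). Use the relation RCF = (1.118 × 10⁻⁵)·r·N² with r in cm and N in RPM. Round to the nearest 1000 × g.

62000 x g

ΔRCF = 1.118 × 10⁻⁵ × (r_max − r_min) × N² = 1.118 × 10⁻⁵ × 6.2 × 897,601,600 ≈ 62,218.2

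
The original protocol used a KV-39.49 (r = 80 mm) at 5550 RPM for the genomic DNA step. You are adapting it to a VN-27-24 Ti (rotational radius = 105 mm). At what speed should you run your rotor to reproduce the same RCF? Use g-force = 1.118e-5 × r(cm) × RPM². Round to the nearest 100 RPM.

4800 RPM

Original rotor: r = 80 mm = 8.0 cm
RCF_original = 1.118 × 10⁻⁵ × 8 × (5550)² = 1.118 × 10⁻⁵ × 8 × 30,802,500 ≈ 2,755 × g
Your rotor: r = 105 mm = 10.5 cm
2,755 = 1.118 × 10⁻⁵ × 10.5 × N²
N² = 2,755 / (11.739 × 10⁻⁵) = 23,468,779
N ≈ √23,468,779 ≈ 4,844.5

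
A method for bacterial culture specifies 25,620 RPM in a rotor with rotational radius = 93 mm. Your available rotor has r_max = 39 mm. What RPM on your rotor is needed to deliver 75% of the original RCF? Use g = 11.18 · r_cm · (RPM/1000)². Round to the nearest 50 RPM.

≈ 34250 RPM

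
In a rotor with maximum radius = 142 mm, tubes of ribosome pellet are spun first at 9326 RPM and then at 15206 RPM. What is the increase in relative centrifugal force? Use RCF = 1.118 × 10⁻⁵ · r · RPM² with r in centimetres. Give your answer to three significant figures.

r = 142 mm = 14.2 cm
RCF₁ = 1.118 × 10⁻⁵ × 14.2 × (9326)² = 1.118 × 10⁻⁵ × 14.2 × 86,974,276 ≈ 13,807.7 × g
RCF₂ = 1.118 × 10⁻⁵ × 14.2 × (15206)² = 1.118 × 10⁻⁵ × 14.2 × 231,222,436 ≈ 36,707.9 × g
Increase = 36,707.9 − 13,807.7 = 22,900.2

22900 ×g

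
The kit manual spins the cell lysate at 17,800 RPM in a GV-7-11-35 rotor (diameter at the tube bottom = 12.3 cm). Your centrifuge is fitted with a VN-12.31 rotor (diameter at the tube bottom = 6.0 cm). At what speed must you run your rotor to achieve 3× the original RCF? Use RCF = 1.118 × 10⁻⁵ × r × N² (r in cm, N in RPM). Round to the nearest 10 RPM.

Original rotor: r = 12.3 / 2 = 6.15 cm
RCF_original = 1.118 × 10⁻⁵ × 6.15 × (17800)² = 1.118 × 10⁻⁵ × 6.15 × 316,840,000 ≈ 21,785 × g
Target RCF = 3 × 21,785 ≈ 65,355 × g
Your rotor: r = 6.0 / 2 = 3 cm
65,355 = 1.118 × 10⁻⁵ × 3 × N²
N² = 65,355 / (3.354 × 10⁻⁵) = 1,948,568,873
N ≈ √1,948,568,873 ≈ 44,142.6

44140 RPM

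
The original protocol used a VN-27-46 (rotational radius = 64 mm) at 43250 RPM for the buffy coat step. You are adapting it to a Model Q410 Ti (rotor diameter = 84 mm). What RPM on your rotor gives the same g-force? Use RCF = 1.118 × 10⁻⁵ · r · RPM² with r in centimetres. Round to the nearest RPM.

Original rotor: r = 64 mm = 6.4 cm
RCF_original = 1.118 × 10⁻⁵ × 6.4 × (43250)² = 1.118 × 10⁻⁵ × 6.4 × 1,870,562,500 ≈ 133,842.5 × g
Your rotor: r = 84 mm / 2 = 42 mm = 4.2 cm
133,842.5 = 1.118 × 10⁻⁵ × 4.2 × N²
N² = 133,842.5 / (4.6956 × 10⁻⁵) = 2,850,381,208
N ≈ √2,850,381,208 ≈ 53,389.0

53389 RPM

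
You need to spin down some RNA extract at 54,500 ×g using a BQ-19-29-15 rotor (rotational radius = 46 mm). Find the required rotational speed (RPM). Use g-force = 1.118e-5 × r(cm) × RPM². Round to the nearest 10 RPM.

32550 RPM

r = 46 mm = 4.6 cm
54,500 = 1.118 × 10⁻⁵ × 4.6 × N²
N² = 54,500 / (5.1428 × 10⁻⁵) = 1,059,733,997
N ≈ √1,059,733,997 ≈ 32,553.6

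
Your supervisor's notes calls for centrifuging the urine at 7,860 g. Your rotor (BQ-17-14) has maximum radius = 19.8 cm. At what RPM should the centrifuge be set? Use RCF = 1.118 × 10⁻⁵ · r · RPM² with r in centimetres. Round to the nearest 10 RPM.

RCF = 1.118 × 10⁻⁵ × r × N²
7,860 = 1.118 × 10⁻⁵ × 19.8 × N²
N² = 7,860 / (22.1364 × 10⁻⁵) = 35,507,129
N ≈ √35,507,129 ≈ 5,958.8

5960 RPM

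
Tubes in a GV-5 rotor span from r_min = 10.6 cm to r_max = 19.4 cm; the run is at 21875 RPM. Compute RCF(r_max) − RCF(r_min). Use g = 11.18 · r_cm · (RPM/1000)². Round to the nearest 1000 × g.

≈ 47000 g

ΔRCF = 11.18 × (r_max − r_min) × (N/1000)² = 11.18 × 8.8 × 478.515625 ≈ 47,078.3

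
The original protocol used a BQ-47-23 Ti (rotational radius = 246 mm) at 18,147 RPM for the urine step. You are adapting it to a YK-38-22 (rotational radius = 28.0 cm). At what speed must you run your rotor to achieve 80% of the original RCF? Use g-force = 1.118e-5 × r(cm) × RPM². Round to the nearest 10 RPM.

Original rotor: r = 246 mm = 24.6 cm
RCF_original = 1.118 × 10⁻⁵ × 24.6 × (18147)² = 1.118 × 10⁻⁵ × 24.6 × 329,313,609 ≈ 90,570.5 × g
Target RCF = 0.8 × 90,570.5 ≈ 72,456.4 × g
72,456.4 = 1.118 × 10⁻⁵ × 28 × N²
N² = 72,456.4 / (31.304 × 10⁻⁵) = 231,460,516
N ≈ √231,460,516 ≈ 15,213.8

15210 RPM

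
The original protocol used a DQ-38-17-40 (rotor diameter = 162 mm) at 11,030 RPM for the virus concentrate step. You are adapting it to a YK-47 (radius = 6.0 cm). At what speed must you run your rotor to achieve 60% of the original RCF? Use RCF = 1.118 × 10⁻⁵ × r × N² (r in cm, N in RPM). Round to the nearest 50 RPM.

Original rotor: r = 162 mm / 2 = 81 mm = 8.1 cm
RCF_original = 1.118 × 10⁻⁵ × 8.1 × (11030)² = 1.118 × 10⁻⁵ × 8.1 × 121,660,900 ≈ 11,017.4 × g
Target RCF = 0.6 × 11,017.4 ≈ 6,610.4 × g
6,610.4 = 1.118 × 10⁻⁵ × 6 × N²
N² = 6,610.4 / (6.708 × 10⁻⁵) = 98,545,021
N ≈ √98,545,021 ≈ 9,927.0

9950 RPM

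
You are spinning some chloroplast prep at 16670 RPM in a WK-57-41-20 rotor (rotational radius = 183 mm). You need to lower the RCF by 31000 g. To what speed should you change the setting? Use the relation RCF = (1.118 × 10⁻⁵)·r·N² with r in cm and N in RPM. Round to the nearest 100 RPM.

r = 183 mm = 18.3 cm
Current RCF = 1.118 × 10⁻⁵ × 18.3 × (16670)² = 1.118 × 10⁻⁵ × 18.3 × 277,888,900 ≈ 56,854.4 × g
Target RCF = 56,854.4 − 31,000 = 25,854.4 × g
N² = 25,854.4 / (20.4594 × 10⁻⁵) = 126,369,297
N ≈ √126,369,297 ≈ 11,241.4

N₂ ≈ 11200 RPM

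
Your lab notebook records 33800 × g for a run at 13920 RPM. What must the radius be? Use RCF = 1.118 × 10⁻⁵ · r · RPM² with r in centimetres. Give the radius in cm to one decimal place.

≈ 15.6 cm

33800 = 1.118 × 10⁻⁵ × r × (13920)²
r = 33800 / (1.118 × 10⁻⁵ × 193,766,400) = 33800 / 2166.308 ≈ 15.603 cm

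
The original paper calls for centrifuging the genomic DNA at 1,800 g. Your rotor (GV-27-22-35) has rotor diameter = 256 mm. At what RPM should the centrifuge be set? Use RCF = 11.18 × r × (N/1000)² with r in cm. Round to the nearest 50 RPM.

r = 256 mm / 2 = 128 mm = 12.8 cm
1,800 = 11.18 × 12.8 × (N/1000)²
(N/1000)² = 1,800 / 143.104 = 12.57826
N = 1000 × √12.57826 ≈ 3,546.6

3550 RPM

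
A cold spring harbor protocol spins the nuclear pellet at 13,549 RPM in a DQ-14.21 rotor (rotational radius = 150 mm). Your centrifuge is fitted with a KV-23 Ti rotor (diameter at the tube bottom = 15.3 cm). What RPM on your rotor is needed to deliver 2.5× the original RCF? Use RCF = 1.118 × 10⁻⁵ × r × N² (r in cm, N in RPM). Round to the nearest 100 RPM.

Original rotor: r = 150 mm = 15.0 cm
RCF_original = 1.118 × 10⁻⁵ × 15 × (13549)² = 1.118 × 10⁻⁵ × 15 × 183,575,401 ≈ 30,785.6 × g
Target RCF = 2.5 × 30,785.6 ≈ 76,964 × g
Your rotor: r = 15.3 / 2 = 7.65 cm
76,964 = 1.118 × 10⁻⁵ × 7.65 × N²
N² = 76,964 / (8.5527 × 10⁻⁵) = 899,879,570
N ≈ √899,879,570 ≈ 29,998.0

30000 RPM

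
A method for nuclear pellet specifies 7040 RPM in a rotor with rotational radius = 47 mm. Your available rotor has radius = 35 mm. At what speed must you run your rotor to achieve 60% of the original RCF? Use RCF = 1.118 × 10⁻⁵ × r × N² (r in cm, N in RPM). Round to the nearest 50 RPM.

≈ 6300 RPM

Original rotor: r = 47 mm = 4.7 cm
RCF_original = 1.118 × 10⁻⁵ × 4.7 × (7040)² = 1.118 × 10⁻⁵ × 4.7 × 49,561,600 ≈ 2,604.3 × g
Target RCF = 0.6 × 2,604.3 ≈ 1,562.6 × g
Your rotor: r = 35 mm = 3.5 cm
1,562.6 = 1.118 × 10⁻⁵ × 3.5 × N²
N² = 1,562.6 / (3.913 × 10⁻⁵) = 39,933,555
N ≈ √39,933,555 ≈ 6,319.3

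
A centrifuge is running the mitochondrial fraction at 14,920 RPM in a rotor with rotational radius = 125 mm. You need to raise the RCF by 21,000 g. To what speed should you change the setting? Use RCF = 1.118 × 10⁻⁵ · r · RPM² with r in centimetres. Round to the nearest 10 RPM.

19310 RPM

r = 125 mm = 12.5 cm
Current RCF = 1.118 × 10⁻⁵ × 12.5 × (14920)² = 1.118 × 10⁻⁵ × 12.5 × 222,606,400 ≈ 31,109.2 × g
Target RCF = 31,109.2 + 21,000 = 52,109.2 × g
N² = 52,109.2 / (13.975 × 10⁻⁵) = 372,874,419
N ≈ √372,874,419 ≈ 19,310.0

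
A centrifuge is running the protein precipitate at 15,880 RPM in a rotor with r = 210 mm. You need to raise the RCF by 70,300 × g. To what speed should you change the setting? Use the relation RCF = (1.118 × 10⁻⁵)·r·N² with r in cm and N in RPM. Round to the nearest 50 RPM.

23500 RPM

r = 210 mm = 21.0 cm
Current RCF = 1.118 × 10⁻⁵ × 21 × (15880)² = 1.118 × 10⁻⁵ × 21 × 252,174,400 ≈ 59,205.5 × g
Target RCF = 59,205.5 + 70,300 = 129,505.5 × g
N² = 129,505.5 / (23.478 × 10⁻⁵) = 551,603,629
N ≈ √551,603,629 ≈ 23,486.2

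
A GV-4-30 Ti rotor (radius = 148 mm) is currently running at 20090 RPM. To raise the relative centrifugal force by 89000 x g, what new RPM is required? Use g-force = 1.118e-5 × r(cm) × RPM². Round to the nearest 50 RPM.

≈ 30700 RPM

r = 148 mm = 14.8 cm
Current RCF = 1.118 × 10⁻⁵ × 14.8 × (20090)² = 1.118 × 10⁻⁵ × 14.8 × 403,608,100 ≈ 66,782.6 × g
Target RCF = 66,782.6 + 89,000 = 155,782.6 × g
N² = 155,782.6 / (16.5464 × 10⁻⁵) = 941,489,387
N ≈ √941,489,387 ≈ 30,683.7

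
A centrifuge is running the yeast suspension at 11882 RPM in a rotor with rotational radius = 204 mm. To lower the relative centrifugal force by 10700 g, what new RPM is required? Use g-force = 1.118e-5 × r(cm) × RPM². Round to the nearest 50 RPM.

r = 204 mm = 20.4 cm
Current RCF = 1.118 × 10⁻⁵ × 20.4 × (11882)² = 1.118 × 10⁻⁵ × 20.4 × 141,181,924 ≈ 32,199.6 × g
Target RCF = 32,199.6 − 10,700 = 21,499.6 × g
N² = 21,499.6 / (22.8072 × 10⁻⁵) = 94,266,723
N ≈ √94,266,723 ≈ 9,709.1

N₂ ≈ 9700 RPM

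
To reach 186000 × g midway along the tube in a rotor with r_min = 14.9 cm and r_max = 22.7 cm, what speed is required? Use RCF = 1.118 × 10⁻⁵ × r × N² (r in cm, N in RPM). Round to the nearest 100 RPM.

≈ 29700 RPM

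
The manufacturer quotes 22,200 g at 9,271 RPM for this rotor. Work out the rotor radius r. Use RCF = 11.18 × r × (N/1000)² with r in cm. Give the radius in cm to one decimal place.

r ≈ 23.1 cm

RCF = 11.18 × r × (N/1000)²
22200 = 11.18 × r × (9.271)²
r = 22200 / (11.18 × 85.951441) = 22200 / 960.9371 ≈ 23.102 cm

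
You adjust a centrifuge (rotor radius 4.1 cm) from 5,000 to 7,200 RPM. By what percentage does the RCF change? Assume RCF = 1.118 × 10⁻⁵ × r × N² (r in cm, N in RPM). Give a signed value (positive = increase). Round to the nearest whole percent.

+107%

RCF ∝ N², so the ratio is (7200/5000)² = (1.440000)² = 2.0736.
Change = 2.0736 − 1 = +1.0736 → +107.4%.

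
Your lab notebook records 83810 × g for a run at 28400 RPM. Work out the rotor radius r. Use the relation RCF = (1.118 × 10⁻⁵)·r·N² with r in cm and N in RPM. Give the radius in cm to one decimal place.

RCF = 1.118 × 10⁻⁵ × r × N²
83810 = 1.118 × 10⁻⁵ × r × (28400)²
r = 83810 / (1.118 × 10⁻⁵ × 806,560,000) = 83810 / 9017.341 ≈ 9.294 cm

r ≈ 9.3 cm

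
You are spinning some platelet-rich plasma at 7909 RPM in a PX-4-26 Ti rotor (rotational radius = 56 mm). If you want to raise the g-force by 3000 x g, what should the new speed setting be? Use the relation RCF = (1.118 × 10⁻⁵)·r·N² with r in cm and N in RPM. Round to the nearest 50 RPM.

10500 RPM

r = 56 mm = 5.6 cm
Current RCF = 1.118 × 10⁻⁵ × 5.6 × (7909)² = 1.118 × 10⁻⁵ × 5.6 × 62,552,281 ≈ 3,916.3 × g
Target RCF = 3,916.3 + 3,000 = 6,916.3 × g
N² = 6,916.3 / (6.2608 × 10⁻⁵) = 110,469,908
N ≈ √110,469,908 ≈ 10,510.5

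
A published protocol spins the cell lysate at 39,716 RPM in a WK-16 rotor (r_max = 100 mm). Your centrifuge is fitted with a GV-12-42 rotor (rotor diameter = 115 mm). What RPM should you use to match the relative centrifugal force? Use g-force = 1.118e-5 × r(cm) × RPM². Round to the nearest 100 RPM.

≈ 52400 RPM

Original rotor: r = 100 mm = 10.0 cm
RCF_original = 1.118 × 10⁻⁵ × 10 × (39716)² = 1.118 × 10⁻⁵ × 10 × 1,577,360,656 ≈ 176,348.9 × g
Your rotor: r = 115 mm / 2 = 57.5 mm = 5.75 cm
176,348.9 = 1.118 × 10⁻⁵ × 5.75 × N²
N² = 176,348.9 / (6.4285 × 10⁻⁵) = 2,743,235,592
N ≈ √2,743,235,592 ≈ 52,375.9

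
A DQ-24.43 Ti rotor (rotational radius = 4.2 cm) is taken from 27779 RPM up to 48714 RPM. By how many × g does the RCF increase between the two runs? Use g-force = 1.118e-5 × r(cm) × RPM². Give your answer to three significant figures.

≈ 75200 × g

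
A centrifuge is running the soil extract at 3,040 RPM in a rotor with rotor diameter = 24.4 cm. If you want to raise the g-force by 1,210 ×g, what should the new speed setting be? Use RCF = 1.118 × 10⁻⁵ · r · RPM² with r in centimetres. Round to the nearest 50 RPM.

N₂ ≈ 4250 RPM

r = 24.4 / 2 = 12.2 cm
Current RCF = 1.118 × 10⁻⁵ × 12.2 × (3040)² = 1.118 × 10⁻⁵ × 12.2 × 9,241,600 ≈ 1,260.5 × g
Target RCF = 1,260.5 + 1,210 = 2,470.5 × g
N² = 2,470.5 / (13.6396 × 10⁻⁵) = 18,112,701
N ≈ √18,112,701 ≈ 4,255.9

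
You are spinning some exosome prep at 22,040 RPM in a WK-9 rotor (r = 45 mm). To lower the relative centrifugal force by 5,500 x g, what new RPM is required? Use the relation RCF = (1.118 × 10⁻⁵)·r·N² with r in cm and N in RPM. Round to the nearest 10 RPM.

≈ 19400 RPM

r = 45 mm = 4.5 cm
Current RCF = 1.118 × 10⁻⁵ × 4.5 × (22040)² = 1.118 × 10⁻⁵ × 4.5 × 485,761,600 ≈ 24,438.7 × g
Target RCF = 24,438.7 − 5,500 = 18,938.7 × g
N² = 18,938.7 / (5.031 × 10⁻⁵) = 376,440,072
N ≈ √376,440,072 ≈ 19,402.1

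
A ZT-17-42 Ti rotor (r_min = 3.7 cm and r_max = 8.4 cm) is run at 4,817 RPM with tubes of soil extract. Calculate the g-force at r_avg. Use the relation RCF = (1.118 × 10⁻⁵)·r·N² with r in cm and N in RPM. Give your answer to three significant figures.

r_avg = (3.7 + 8.4) / 2 = 6.05 cm
RCF = 1.118 × 10⁻⁵ × r × N²
RCF = 1.118 × 10⁻⁵ × 6.05 × (4817)² = 1.118 × 10⁻⁵ × 6.05 × 23,203,489 ≈ 1,569.5 × g

RCF ≈ 1570 ×g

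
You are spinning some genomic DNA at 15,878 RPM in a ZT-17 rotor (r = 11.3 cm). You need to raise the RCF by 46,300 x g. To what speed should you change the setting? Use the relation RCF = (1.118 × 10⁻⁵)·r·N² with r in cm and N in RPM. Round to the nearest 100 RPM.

≈ 24900 RPM

Current RCF = 1.118 × 10⁻⁵ × 11.3 × (15878)² = 1.118 × 10⁻⁵ × 11.3 × 252,110,884 ≈ 31,850.2 × g
Target RCF = 31,850.2 + 46,300 = 78,150.2 × g
N² = 78,150.2 / (12.6334 × 10⁻⁵) = 618,599,902
N ≈ √618,599,902 ≈ 24,871.7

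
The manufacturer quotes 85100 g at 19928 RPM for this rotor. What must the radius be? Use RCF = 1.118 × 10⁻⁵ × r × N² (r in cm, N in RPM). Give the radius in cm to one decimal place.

85100 = 1.118 × 10⁻⁵ × r × (19928)²
r = 85100 / (1.118 × 10⁻⁵ × 397,125,184) = 85100 / 4439.86 ≈ 19.167 cm

r ≈ 19.2 cm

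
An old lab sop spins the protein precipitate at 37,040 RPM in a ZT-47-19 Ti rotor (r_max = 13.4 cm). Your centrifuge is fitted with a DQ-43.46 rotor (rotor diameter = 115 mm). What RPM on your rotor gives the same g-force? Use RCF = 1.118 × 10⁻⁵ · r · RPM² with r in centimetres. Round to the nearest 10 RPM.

56540 RPM

RCF_original = 1.118 × 10⁻⁵ × 13.4 × (37040)² = 1.118 × 10⁻⁵ × 13.4 × 1,371,961,600 ≈ 205,536.3 × g
Your rotor: r = 115 mm / 2 = 57.5 mm = 5.75 cm
205,536.3 = 1.118 × 10⁻⁵ × 5.75 × N²
N² = 205,536.3 / (6.4285 × 10⁻⁵) = 3,197,266,859
N ≈ √3,197,266,859 ≈ 56,544.4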